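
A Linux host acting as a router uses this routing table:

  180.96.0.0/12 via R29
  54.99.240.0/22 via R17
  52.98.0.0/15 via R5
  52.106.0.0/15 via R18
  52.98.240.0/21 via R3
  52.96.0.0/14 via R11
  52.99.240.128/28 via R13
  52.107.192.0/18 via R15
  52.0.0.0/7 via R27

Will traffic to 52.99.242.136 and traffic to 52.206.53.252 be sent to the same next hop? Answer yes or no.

52.99.242.136: longest match 52.98.0.0/15 -> R5
52.206.53.252: longest match 52.0.0.0/7 -> R27

no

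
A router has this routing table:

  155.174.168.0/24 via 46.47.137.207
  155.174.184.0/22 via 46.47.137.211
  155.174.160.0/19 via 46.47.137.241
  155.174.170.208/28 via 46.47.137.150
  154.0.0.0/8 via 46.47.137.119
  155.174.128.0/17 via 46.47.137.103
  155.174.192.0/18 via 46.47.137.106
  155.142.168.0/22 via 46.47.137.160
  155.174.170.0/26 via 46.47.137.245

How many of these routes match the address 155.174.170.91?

2

Prefixes containing 155.174.170.91:
  155.174.128.0/17 (155.174.128.0 - 155.174.255.255)
  155.174.160.0/19 (155.174.160.0 - 155.174.191.255)
Total matching entries: 2.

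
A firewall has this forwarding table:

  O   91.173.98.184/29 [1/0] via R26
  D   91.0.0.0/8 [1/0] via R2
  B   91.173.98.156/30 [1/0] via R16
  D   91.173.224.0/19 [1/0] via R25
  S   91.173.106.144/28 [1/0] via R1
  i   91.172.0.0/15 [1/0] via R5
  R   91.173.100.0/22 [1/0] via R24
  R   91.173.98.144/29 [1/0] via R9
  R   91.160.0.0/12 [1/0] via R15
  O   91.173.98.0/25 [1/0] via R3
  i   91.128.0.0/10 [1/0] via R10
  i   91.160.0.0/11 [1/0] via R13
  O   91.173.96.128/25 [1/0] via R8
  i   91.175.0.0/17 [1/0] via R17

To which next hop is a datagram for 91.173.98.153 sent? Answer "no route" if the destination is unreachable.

R5

Routes whose prefix contains 91.173.98.153:
  91.0.0.0/8 (91.0.0.0 - 91.255.255.255) -> R2
  91.128.0.0/10 (91.128.0.0 - 91.191.255.255) -> R10
  91.160.0.0/11 (91.160.0.0 - 91.191.255.255) -> R13
  91.160.0.0/12 (91.160.0.0 - 91.175.255.255) -> R15
  91.172.0.0/15 (91.172.0.0 - 91.173.255.255) -> R5
More-specific entries that do NOT match:
  91.173.98.156/30 (91.173.98.156 - 91.173.98.159) does not contain 91.173.98.153
  91.173.98.184/29 (91.173.98.184 - 91.173.98.191) does not contain 91.173.98.153
  91.173.98.144/29 (91.173.98.144 - 91.173.98.151) does not contain 91.173.98.153
  91.173.106.144/28 (91.173.106.144 - 91.173.106.159) does not contain 91.173.98.153
  91.173.98.0/25 (91.173.98.0 - 91.173.98.127) does not contain 91.173.98.153
  91.173.96.128/25 (91.173.96.128 - 91.173.96.255) does not contain 91.173.98.153
  91.173.100.0/22 (91.173.100.0 - 91.173.103.255) does not contain 91.173.98.153
  91.173.224.0/19 (91.173.224.0 - 91.173.255.255) does not contain 91.173.98.153
  91.175.0.0/17 (91.175.0.0 - 91.175.127.255) does not contain 91.173.98.153
Longest matching prefix is /15 -> next hop R5.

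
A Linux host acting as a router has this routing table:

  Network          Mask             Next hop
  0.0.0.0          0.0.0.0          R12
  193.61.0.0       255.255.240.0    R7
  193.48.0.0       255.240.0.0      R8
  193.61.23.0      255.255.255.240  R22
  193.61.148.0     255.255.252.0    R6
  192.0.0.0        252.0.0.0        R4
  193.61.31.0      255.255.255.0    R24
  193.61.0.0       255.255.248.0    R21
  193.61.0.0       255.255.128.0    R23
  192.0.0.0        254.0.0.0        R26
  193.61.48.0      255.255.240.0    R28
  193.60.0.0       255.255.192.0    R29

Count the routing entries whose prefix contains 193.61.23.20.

5

Prefixes containing 193.61.23.20:
  0.0.0.0/0 (default, matches everything)
  192.0.0.0/6 (192.0.0.0 - 195.255.255.255)
  192.0.0.0/7 (192.0.0.0 - 193.255.255.255)
  193.48.0.0/12 (193.48.0.0 - 193.63.255.255)
  193.61.0.0/17 (193.61.0.0 - 193.61.127.255)
Total matching entries: 5.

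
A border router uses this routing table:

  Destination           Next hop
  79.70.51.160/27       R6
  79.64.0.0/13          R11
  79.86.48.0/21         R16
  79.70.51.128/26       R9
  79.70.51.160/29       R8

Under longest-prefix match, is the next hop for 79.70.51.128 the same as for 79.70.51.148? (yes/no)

79.70.51.128: longest match 79.70.51.128/26 -> R9
79.70.51.148: longest match 79.70.51.128/26 -> R9

yes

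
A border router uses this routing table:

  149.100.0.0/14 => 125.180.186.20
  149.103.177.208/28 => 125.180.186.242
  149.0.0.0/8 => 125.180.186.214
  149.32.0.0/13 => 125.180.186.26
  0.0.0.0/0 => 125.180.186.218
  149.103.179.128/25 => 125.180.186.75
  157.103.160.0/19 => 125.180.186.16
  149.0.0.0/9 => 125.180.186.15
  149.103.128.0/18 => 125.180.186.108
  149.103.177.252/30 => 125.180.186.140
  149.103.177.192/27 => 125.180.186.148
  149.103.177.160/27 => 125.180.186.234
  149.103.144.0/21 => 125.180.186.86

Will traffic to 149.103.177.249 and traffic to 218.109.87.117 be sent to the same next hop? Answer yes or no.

149.103.177.249: longest match 149.103.128.0/18 -> 125.180.186.108
218.109.87.117: longest match 0.0.0.0/0 -> 125.180.186.218

no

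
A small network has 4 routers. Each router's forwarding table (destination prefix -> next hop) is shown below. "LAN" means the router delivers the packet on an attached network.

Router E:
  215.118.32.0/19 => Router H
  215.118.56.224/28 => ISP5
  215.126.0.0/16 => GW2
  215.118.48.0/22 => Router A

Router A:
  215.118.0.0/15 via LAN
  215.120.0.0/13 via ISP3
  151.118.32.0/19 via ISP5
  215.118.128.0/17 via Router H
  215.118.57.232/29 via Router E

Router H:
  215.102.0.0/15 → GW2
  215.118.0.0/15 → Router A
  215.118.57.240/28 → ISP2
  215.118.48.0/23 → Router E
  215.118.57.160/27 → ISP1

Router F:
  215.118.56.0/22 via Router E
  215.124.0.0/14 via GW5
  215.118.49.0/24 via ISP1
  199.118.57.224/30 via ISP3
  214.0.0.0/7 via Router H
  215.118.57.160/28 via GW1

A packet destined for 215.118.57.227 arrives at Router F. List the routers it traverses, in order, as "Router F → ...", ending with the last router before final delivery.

Router F → Router E → Router H → Router A

At Router F: longest match for 215.118.57.227 is 215.118.56.0/22 -> Router E
At Router E: longest match for 215.118.57.227 is 215.118.32.0/19 -> Router H
At Router H: longest match for 215.118.57.227 is 215.118.0.0/15 -> Router A
At Router A: longest match for 215.118.57.227 is 215.118.0.0/15 -> LAN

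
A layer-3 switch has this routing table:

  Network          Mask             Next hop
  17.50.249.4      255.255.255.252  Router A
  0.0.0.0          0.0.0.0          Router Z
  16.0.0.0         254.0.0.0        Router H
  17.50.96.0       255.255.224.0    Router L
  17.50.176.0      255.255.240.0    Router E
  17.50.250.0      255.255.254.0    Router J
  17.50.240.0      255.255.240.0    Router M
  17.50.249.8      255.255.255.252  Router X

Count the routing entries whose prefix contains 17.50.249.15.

Prefixes containing 17.50.249.15:
  0.0.0.0/0 (default, matches everything)
  16.0.0.0/7 (16.0.0.0 - 17.255.255.255)
  17.50.240.0/20 (17.50.240.0 - 17.50.255.255)
Total matching entries: 3.

3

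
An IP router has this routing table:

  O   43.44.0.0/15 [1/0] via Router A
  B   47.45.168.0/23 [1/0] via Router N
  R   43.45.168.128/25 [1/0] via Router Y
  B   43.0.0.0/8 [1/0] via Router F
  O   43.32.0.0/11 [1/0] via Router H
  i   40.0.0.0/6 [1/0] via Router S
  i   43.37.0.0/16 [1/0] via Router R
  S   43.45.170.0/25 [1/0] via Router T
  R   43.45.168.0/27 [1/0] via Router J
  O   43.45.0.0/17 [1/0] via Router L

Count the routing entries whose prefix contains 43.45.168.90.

4

Prefixes containing 43.45.168.90:
  40.0.0.0/6 (40.0.0.0 - 43.255.255.255)
  43.0.0.0/8 (43.0.0.0 - 43.255.255.255)
  43.32.0.0/11 (43.32.0.0 - 43.63.255.255)
  43.44.0.0/15 (43.44.0.0 - 43.45.255.255)
Total matching entries: 4.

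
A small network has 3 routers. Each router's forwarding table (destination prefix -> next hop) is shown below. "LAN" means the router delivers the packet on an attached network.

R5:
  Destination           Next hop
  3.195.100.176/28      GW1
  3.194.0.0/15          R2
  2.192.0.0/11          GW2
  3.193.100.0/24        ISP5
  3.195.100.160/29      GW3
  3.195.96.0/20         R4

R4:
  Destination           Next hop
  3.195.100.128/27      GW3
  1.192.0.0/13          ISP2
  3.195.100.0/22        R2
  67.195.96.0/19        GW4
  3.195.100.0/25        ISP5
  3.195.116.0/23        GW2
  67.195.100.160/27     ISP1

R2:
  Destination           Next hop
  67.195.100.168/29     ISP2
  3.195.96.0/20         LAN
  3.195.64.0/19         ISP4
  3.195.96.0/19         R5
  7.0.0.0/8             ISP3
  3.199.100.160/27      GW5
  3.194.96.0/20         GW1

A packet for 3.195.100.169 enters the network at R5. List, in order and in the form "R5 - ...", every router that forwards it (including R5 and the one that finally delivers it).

At R5: longest match for 3.195.100.169 is 3.195.96.0/20 -> R4
At R4: longest match for 3.195.100.169 is 3.195.100.0/22 -> R2
At R2: longest match for 3.195.100.169 is 3.195.96.0/20 -> LAN

R5 - R4 - R2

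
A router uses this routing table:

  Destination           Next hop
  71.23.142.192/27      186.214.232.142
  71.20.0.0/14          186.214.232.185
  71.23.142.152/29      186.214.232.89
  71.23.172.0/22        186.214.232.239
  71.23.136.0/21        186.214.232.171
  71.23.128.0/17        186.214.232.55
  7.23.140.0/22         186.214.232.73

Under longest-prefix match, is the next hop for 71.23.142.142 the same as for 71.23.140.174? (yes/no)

71.23.142.142: longest match 71.23.136.0/21 -> 186.214.232.171
71.23.140.174: longest match 71.23.136.0/21 -> 186.214.232.171

yes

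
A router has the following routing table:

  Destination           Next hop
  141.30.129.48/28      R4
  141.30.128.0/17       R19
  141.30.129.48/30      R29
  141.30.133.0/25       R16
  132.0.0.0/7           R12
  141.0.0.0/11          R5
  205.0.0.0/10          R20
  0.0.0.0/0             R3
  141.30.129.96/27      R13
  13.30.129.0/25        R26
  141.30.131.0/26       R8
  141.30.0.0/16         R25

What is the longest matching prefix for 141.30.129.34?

Entries matching 141.30.129.34:
  0.0.0.0/0 (default, matches everything)
  141.0.0.0/11 (141.0.0.0 - 141.31.255.255)
  141.30.0.0/16 (141.30.0.0 - 141.30.255.255)
  141.30.128.0/17 (141.30.128.0 - 141.30.255.255)
Most specific is 141.30.128.0/17.

141.30.128.0/17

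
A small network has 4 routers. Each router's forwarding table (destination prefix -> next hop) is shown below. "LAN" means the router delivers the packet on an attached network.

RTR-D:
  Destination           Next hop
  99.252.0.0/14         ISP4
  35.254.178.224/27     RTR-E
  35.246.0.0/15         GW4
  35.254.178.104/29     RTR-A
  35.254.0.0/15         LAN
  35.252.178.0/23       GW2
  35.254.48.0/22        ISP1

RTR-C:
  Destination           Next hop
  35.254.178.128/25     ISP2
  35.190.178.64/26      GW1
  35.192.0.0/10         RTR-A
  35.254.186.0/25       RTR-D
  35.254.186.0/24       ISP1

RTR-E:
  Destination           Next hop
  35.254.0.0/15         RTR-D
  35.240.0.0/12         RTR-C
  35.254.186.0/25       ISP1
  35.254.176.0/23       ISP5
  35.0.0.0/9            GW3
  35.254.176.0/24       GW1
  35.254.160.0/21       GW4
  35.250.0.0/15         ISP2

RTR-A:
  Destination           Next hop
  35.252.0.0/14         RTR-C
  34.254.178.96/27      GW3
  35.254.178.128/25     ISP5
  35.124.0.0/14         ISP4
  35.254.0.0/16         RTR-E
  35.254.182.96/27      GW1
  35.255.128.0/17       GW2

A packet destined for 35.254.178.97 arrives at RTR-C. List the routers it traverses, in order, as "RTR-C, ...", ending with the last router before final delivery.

At RTR-C: longest match for 35.254.178.97 is 35.192.0.0/10 -> RTR-A
At RTR-A: longest match for 35.254.178.97 is 35.254.0.0/16 -> RTR-E
At RTR-E: longest match for 35.254.178.97 is 35.254.0.0/15 -> RTR-D
At RTR-D: longest match for 35.254.178.97 is 35.254.0.0/15 -> LAN

RTR-C, RTR-A, RTR-E, RTR-D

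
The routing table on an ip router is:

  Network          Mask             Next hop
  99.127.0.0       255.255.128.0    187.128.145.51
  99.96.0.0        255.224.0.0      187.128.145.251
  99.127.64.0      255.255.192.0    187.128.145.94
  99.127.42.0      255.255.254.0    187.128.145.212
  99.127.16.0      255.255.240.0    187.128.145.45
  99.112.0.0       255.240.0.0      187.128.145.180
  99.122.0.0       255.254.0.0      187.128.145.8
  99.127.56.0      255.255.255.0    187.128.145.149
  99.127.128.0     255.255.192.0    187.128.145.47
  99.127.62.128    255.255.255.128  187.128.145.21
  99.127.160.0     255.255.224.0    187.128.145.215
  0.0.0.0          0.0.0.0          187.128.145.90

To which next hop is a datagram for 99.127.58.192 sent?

Routes whose prefix contains 99.127.58.192:
  0.0.0.0/0 (default, matches everything) -> 187.128.145.90
  99.96.0.0/11 (99.96.0.0 - 99.127.255.255) -> 187.128.145.251
  99.112.0.0/12 (99.112.0.0 - 99.127.255.255) -> 187.128.145.180
  99.127.0.0/17 (99.127.0.0 - 99.127.127.255) -> 187.128.145.51
More-specific entries that do NOT match:
  99.127.62.128/25 (99.127.62.128 - 99.127.62.255) does not contain 99.127.58.192
  99.127.56.0/24 (99.127.56.0 - 99.127.56.255) does not contain 99.127.58.192
  99.127.42.0/23 (99.127.42.0 - 99.127.43.255) does not contain 99.127.58.192
  99.127.16.0/20 (99.127.16.0 - 99.127.31.255) does not contain 99.127.58.192
  99.127.160.0/19 (99.127.160.0 - 99.127.191.255) does not contain 99.127.58.192
  99.127.64.0/18 (99.127.64.0 - 99.127.127.255) does not contain 99.127.58.192
  99.127.128.0/18 (99.127.128.0 - 99.127.191.255) does not contain 99.127.58.192
Longest matching prefix is /17 -> next hop 187.128.145.51.

187.128.145.51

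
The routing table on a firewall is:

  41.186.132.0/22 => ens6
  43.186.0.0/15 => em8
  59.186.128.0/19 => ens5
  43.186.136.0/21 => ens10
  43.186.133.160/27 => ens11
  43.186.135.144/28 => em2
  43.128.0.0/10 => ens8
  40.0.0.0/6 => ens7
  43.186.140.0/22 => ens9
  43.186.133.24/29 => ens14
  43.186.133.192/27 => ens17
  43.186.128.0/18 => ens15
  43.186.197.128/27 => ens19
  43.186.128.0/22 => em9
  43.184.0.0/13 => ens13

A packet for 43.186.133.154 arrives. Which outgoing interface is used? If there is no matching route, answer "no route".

Routes whose prefix contains 43.186.133.154:
  40.0.0.0/6 (40.0.0.0 - 43.255.255.255) -> ens7
  43.128.0.0/10 (43.128.0.0 - 43.191.255.255) -> ens8
  43.184.0.0/13 (43.184.0.0 - 43.191.255.255) -> ens13
  43.186.0.0/15 (43.186.0.0 - 43.187.255.255) -> em8
  43.186.128.0/18 (43.186.128.0 - 43.186.191.255) -> ens15
More-specific entries that do NOT match:
  43.186.133.24/29 (43.186.133.24 - 43.186.133.31) does not contain 43.186.133.154
  43.186.135.144/28 (43.186.135.144 - 43.186.135.159) does not contain 43.186.133.154
  43.186.133.160/27 (43.186.133.160 - 43.186.133.191) does not contain 43.186.133.154
  43.186.133.192/27 (43.186.133.192 - 43.186.133.223) does not contain 43.186.133.154
  43.186.197.128/27 (43.186.197.128 - 43.186.197.159) does not contain 43.186.133.154
  41.186.132.0/22 (41.186.132.0 - 41.186.135.255) does not contain 43.186.133.154
  43.186.140.0/22 (43.186.140.0 - 43.186.143.255) does not contain 43.186.133.154
  43.186.128.0/22 (43.186.128.0 - 43.186.131.255) does not contain 43.186.133.154
  43.186.136.0/21 (43.186.136.0 - 43.186.143.255) does not contain 43.186.133.154
  59.186.128.0/19 (59.186.128.0 - 59.186.159.255) does not contain 43.186.133.154
Longest matching prefix is /18 -> interface ens15.

ens15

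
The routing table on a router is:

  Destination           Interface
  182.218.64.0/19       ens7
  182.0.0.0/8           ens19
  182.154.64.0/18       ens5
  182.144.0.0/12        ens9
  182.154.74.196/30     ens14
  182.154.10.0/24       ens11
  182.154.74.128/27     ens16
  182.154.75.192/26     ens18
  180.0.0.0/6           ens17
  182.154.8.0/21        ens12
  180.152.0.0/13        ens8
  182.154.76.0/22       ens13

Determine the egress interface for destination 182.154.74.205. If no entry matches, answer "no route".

ens5

Routes whose prefix contains 182.154.74.205:
  180.0.0.0/6 (180.0.0.0 - 183.255.255.255) -> ens17
  182.0.0.0/8 (182.0.0.0 - 182.255.255.255) -> ens19
  182.144.0.0/12 (182.144.0.0 - 182.159.255.255) -> ens9
  182.154.64.0/18 (182.154.64.0 - 182.154.127.255) -> ens5
More-specific entries that do NOT match:
  182.154.74.196/30 (182.154.74.196 - 182.154.74.199) does not contain 182.154.74.205
  182.154.74.128/27 (182.154.74.128 - 182.154.74.159) does not contain 182.154.74.205
  182.154.75.192/26 (182.154.75.192 - 182.154.75.255) does not contain 182.154.74.205
  182.154.10.0/24 (182.154.10.0 - 182.154.10.255) does not contain 182.154.74.205
  182.154.76.0/22 (182.154.76.0 - 182.154.79.255) does not contain 182.154.74.205
  182.154.8.0/21 (182.154.8.0 - 182.154.15.255) does not contain 182.154.74.205
  182.218.64.0/19 (182.218.64.0 - 182.218.95.255) does not contain 182.154.74.205
Longest matching prefix is /18 -> interface ens5.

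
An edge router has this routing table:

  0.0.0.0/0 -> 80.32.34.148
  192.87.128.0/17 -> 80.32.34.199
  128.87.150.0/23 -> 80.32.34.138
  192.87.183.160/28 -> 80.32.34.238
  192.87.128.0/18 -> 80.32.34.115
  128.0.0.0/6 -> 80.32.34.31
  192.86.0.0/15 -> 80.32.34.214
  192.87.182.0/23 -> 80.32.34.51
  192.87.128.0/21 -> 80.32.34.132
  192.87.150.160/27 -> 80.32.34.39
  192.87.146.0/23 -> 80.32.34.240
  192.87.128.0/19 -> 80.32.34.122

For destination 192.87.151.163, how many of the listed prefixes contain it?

Prefixes containing 192.87.151.163:
  0.0.0.0/0 (default, matches everything)
  192.86.0.0/15 (192.86.0.0 - 192.87.255.255)
  192.87.128.0/17 (192.87.128.0 - 192.87.255.255)
  192.87.128.0/18 (192.87.128.0 - 192.87.191.255)
  192.87.128.0/19 (192.87.128.0 - 192.87.159.255)
Total matching entries: 5.

5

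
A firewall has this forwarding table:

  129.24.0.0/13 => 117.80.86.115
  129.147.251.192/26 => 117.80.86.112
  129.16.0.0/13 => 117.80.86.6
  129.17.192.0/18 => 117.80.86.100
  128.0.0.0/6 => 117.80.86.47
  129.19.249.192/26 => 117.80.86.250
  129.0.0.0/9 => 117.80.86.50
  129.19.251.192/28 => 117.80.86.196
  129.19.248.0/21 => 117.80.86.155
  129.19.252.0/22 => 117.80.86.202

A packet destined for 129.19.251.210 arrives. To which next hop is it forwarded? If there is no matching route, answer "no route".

117.80.86.155

Routes whose prefix contains 129.19.251.210:
  128.0.0.0/6 (128.0.0.0 - 131.255.255.255) -> 117.80.86.47
  129.0.0.0/9 (129.0.0.0 - 129.127.255.255) -> 117.80.86.50
  129.16.0.0/13 (129.16.0.0 - 129.23.255.255) -> 117.80.86.6
  129.19.248.0/21 (129.19.248.0 - 129.19.255.255) -> 117.80.86.155
More-specific entries that do NOT match:
  129.19.251.192/28 (129.19.251.192 - 129.19.251.207) does not contain 129.19.251.210
  129.147.251.192/26 (129.147.251.192 - 129.147.251.255) does not contain 129.19.251.210
  129.19.249.192/26 (129.19.249.192 - 129.19.249.255) does not contain 129.19.251.210
  129.19.252.0/22 (129.19.252.0 - 129.19.255.255) does not contain 129.19.251.210
Longest matching prefix is /21 -> next hop 117.80.86.155.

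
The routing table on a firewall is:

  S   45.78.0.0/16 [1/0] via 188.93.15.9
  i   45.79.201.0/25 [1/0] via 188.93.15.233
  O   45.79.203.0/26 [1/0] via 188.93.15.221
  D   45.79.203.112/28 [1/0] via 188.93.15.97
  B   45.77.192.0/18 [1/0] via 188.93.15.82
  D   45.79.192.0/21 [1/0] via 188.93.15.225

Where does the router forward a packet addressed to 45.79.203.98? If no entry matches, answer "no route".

no route

No entry's prefix contains 45.79.203.98; there is no default route.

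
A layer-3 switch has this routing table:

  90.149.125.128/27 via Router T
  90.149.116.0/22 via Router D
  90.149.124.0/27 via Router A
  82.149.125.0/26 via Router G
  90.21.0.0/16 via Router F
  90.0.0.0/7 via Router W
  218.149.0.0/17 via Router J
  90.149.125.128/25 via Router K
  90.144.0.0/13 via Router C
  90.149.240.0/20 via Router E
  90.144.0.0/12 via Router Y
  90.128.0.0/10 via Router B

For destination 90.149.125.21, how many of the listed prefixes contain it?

Prefixes containing 90.149.125.21:
  90.0.0.0/7 (90.0.0.0 - 91.255.255.255)
  90.128.0.0/10 (90.128.0.0 - 90.191.255.255)
  90.144.0.0/12 (90.144.0.0 - 90.159.255.255)
  90.144.0.0/13 (90.144.0.0 - 90.151.255.255)
Total matching entries: 4.

4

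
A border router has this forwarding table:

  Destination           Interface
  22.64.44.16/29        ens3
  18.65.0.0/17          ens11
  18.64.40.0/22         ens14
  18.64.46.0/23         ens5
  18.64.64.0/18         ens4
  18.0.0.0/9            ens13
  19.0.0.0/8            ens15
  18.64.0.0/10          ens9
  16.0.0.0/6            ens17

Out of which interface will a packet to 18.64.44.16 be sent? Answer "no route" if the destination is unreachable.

Routes whose prefix contains 18.64.44.16:
  16.0.0.0/6 (16.0.0.0 - 19.255.255.255) -> ens17
  18.0.0.0/9 (18.0.0.0 - 18.127.255.255) -> ens13
  18.64.0.0/10 (18.64.0.0 - 18.127.255.255) -> ens9
More-specific entries that do NOT match:
  22.64.44.16/29 (22.64.44.16 - 22.64.44.23) does not contain 18.64.44.16
  18.64.46.0/23 (18.64.46.0 - 18.64.47.255) does not contain 18.64.44.16
  18.64.40.0/22 (18.64.40.0 - 18.64.43.255) does not contain 18.64.44.16
  18.64.64.0/18 (18.64.64.0 - 18.64.127.255) does not contain 18.64.44.16
  18.65.0.0/17 (18.65.0.0 - 18.65.127.255) does not contain 18.64.44.16
Longest matching prefix is /10 -> interface ens9.

ens9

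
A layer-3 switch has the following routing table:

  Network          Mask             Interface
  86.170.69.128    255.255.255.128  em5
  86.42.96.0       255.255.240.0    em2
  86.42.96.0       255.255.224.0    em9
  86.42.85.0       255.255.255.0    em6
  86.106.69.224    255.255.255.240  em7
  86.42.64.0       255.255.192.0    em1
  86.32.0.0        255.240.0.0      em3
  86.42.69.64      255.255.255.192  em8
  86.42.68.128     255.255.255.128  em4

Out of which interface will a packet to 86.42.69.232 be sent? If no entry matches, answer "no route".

Routes whose prefix contains 86.42.69.232:
  86.32.0.0/12 (86.32.0.0 - 86.47.255.255) -> em3
  86.42.64.0/18 (86.42.64.0 - 86.42.127.255) -> em1
More-specific entries that do NOT match:
  86.106.69.224/28 (86.106.69.224 - 86.106.69.239) does not contain 86.42.69.232
  86.42.69.64/26 (86.42.69.64 - 86.42.69.127) does not contain 86.42.69.232
  86.170.69.128/25 (86.170.69.128 - 86.170.69.255) does not contain 86.42.69.232
  86.42.68.128/25 (86.42.68.128 - 86.42.68.255) does not contain 86.42.69.232
  86.42.85.0/24 (86.42.85.0 - 86.42.85.255) does not contain 86.42.69.232
  86.42.96.0/20 (86.42.96.0 - 86.42.111.255) does not contain 86.42.69.232
  86.42.96.0/19 (86.42.96.0 - 86.42.127.255) does not contain 86.42.69.232
Longest matching prefix is /18 -> interface em1.

em1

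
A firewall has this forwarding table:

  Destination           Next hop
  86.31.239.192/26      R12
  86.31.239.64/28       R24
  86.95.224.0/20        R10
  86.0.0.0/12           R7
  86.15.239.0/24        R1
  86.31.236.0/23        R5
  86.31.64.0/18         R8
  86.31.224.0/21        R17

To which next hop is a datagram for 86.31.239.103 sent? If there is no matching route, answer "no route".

no route

No entry's prefix contains 86.31.239.103; there is no default route.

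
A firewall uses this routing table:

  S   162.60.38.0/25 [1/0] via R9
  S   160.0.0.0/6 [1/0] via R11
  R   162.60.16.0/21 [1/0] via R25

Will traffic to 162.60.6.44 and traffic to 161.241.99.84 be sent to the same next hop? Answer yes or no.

162.60.6.44: longest match 160.0.0.0/6 -> R11
161.241.99.84: longest match 160.0.0.0/6 -> R11

yes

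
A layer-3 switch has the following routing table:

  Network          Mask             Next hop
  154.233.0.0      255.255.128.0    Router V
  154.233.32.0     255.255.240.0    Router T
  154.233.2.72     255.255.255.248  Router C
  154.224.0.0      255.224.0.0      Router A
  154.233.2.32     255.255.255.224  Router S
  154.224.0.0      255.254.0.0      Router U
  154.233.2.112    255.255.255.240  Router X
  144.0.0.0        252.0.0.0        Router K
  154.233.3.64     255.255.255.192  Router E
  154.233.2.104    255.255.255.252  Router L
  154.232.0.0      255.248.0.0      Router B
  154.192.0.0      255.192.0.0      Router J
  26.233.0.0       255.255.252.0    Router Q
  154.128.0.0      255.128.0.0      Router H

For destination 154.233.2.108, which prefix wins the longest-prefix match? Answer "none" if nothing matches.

Entries matching 154.233.2.108:
  154.128.0.0/9 (154.128.0.0 - 154.255.255.255)
  154.192.0.0/10 (154.192.0.0 - 154.255.255.255)
  154.224.0.0/11 (154.224.0.0 - 154.255.255.255)
  154.232.0.0/13 (154.232.0.0 - 154.239.255.255)
  154.233.0.0/17 (154.233.0.0 - 154.233.127.255)
Most specific is 154.233.0.0/17.

154.233.0.0/17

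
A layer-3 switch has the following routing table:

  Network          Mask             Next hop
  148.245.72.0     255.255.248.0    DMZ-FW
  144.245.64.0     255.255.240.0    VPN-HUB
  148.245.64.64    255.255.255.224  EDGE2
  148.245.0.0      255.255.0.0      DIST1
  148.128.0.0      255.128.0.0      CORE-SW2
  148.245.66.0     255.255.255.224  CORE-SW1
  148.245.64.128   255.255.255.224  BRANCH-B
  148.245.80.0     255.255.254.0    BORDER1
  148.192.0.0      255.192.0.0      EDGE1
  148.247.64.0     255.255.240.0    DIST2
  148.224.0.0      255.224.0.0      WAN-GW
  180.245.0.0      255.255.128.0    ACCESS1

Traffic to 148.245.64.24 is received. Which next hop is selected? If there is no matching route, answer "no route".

Routes whose prefix contains 148.245.64.24:
  148.128.0.0/9 (148.128.0.0 - 148.255.255.255) -> CORE-SW2
  148.192.0.0/10 (148.192.0.0 - 148.255.255.255) -> EDGE1
  148.224.0.0/11 (148.224.0.0 - 148.255.255.255) -> WAN-GW
  148.245.0.0/16 (148.245.0.0 - 148.245.255.255) -> DIST1
More-specific entries that do NOT match:
  148.245.64.64/27 (148.245.64.64 - 148.245.64.95) does not contain 148.245.64.24
  148.245.66.0/27 (148.245.66.0 - 148.245.66.31) does not contain 148.245.64.24
  148.245.64.128/27 (148.245.64.128 - 148.245.64.159) does not contain 148.245.64.24
  148.245.80.0/23 (148.245.80.0 - 148.245.81.255) does not contain 148.245.64.24
  148.245.72.0/21 (148.245.72.0 - 148.245.79.255) does not contain 148.245.64.24
  144.245.64.0/20 (144.245.64.0 - 144.245.79.255) does not contain 148.245.64.24
  148.247.64.0/20 (148.247.64.0 - 148.247.79.255) does not contain 148.245.64.24
  180.245.0.0/17 (180.245.0.0 - 180.245.127.255) does not contain 148.245.64.24
Longest matching prefix is /16 -> next hop DIST1.

DIST1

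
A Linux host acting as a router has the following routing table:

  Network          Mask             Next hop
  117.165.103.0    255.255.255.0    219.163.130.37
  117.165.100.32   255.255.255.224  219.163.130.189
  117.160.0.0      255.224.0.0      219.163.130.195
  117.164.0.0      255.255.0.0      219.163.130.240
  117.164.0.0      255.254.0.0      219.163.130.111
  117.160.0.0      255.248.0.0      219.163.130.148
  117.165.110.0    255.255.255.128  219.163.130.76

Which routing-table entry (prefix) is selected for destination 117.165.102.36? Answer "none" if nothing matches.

Entries matching 117.165.102.36:
  117.160.0.0/11 (117.160.0.0 - 117.191.255.255)
  117.160.0.0/13 (117.160.0.0 - 117.167.255.255)
  117.164.0.0/15 (117.164.0.0 - 117.165.255.255)
Most specific is 117.164.0.0/15.

117.164.0.0/15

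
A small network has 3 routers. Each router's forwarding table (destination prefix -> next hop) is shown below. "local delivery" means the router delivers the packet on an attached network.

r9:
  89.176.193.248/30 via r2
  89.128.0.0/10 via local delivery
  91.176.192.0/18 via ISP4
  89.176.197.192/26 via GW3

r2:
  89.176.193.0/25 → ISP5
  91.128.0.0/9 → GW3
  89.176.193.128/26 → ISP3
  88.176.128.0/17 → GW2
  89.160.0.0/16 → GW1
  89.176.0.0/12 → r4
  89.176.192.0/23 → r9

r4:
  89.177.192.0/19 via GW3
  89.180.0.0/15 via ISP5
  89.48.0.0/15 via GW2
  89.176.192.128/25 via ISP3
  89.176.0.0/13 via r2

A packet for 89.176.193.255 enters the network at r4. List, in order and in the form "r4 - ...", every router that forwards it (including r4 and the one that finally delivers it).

At r4: longest match for 89.176.193.255 is 89.176.0.0/13 -> r2
At r2: longest match for 89.176.193.255 is 89.176.192.0/23 -> r9
At r9: longest match for 89.176.193.255 is 89.128.0.0/10 -> local delivery

r4 - r2 - r9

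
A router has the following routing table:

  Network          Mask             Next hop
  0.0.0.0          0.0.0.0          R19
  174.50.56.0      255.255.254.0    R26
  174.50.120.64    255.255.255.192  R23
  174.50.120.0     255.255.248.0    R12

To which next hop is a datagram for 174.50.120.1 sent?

R12

Routes whose prefix contains 174.50.120.1:
  0.0.0.0/0 (default, matches everything) -> R19
  174.50.120.0/21 (174.50.120.0 - 174.50.127.255) -> R12
More-specific entries that do NOT match:
  174.50.120.64/26 (174.50.120.64 - 174.50.120.127) does not contain 174.50.120.1
  174.50.56.0/23 (174.50.56.0 - 174.50.57.255) does not contain 174.50.120.1
Longest matching prefix is /21 -> next hop R12.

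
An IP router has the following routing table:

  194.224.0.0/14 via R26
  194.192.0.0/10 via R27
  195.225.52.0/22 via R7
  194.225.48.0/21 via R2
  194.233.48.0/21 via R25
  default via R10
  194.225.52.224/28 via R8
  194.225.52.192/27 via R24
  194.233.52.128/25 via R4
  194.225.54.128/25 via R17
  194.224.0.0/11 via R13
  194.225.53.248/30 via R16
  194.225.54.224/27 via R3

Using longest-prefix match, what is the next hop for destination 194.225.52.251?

Routes whose prefix contains 194.225.52.251:
  0.0.0.0/0 (default, matches everything) -> R10
  194.192.0.0/10 (194.192.0.0 - 194.255.255.255) -> R27
  194.224.0.0/11 (194.224.0.0 - 194.255.255.255) -> R13
  194.224.0.0/14 (194.224.0.0 - 194.227.255.255) -> R26
  194.225.48.0/21 (194.225.48.0 - 194.225.55.255) -> R2
More-specific entries that do NOT match:
  194.225.53.248/30 (194.225.53.248 - 194.225.53.251) does not contain 194.225.52.251
  194.225.52.224/28 (194.225.52.224 - 194.225.52.239) does not contain 194.225.52.251
  194.225.52.192/27 (194.225.52.192 - 194.225.52.223) does not contain 194.225.52.251
  194.225.54.224/27 (194.225.54.224 - 194.225.54.255) does not contain 194.225.52.251
  194.233.52.128/25 (194.233.52.128 - 194.233.52.255) does not contain 194.225.52.251
  194.225.54.128/25 (194.225.54.128 - 194.225.54.255) does not contain 194.225.52.251
  195.225.52.0/22 (195.225.52.0 - 195.225.55.255) does not contain 194.225.52.251
Longest matching prefix is /21 -> next hop R2.

R2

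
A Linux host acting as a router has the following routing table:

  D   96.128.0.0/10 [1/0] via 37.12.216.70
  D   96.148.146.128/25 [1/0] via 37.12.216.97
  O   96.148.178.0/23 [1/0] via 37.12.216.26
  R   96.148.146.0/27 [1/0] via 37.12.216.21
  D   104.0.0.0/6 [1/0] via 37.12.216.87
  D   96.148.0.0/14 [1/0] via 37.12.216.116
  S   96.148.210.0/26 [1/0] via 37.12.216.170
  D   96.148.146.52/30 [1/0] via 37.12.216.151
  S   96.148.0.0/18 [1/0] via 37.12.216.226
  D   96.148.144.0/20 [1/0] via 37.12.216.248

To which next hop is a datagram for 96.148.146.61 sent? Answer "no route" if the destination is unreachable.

Routes whose prefix contains 96.148.146.61:
  96.128.0.0/10 (96.128.0.0 - 96.191.255.255) -> 37.12.216.70
  96.148.0.0/14 (96.148.0.0 - 96.151.255.255) -> 37.12.216.116
  96.148.144.0/20 (96.148.144.0 - 96.148.159.255) -> 37.12.216.248
More-specific entries that do NOT match:
  96.148.146.52/30 (96.148.146.52 - 96.148.146.55) does not contain 96.148.146.61
  96.148.146.0/27 (96.148.146.0 - 96.148.146.31) does not contain 96.148.146.61
  96.148.210.0/26 (96.148.210.0 - 96.148.210.63) does not contain 96.148.146.61
  96.148.146.128/25 (96.148.146.128 - 96.148.146.255) does not contain 96.148.146.61
  96.148.178.0/23 (96.148.178.0 - 96.148.179.255) does not contain 96.148.146.61
Longest matching prefix is /20 -> next hop 37.12.216.248.

37.12.216.248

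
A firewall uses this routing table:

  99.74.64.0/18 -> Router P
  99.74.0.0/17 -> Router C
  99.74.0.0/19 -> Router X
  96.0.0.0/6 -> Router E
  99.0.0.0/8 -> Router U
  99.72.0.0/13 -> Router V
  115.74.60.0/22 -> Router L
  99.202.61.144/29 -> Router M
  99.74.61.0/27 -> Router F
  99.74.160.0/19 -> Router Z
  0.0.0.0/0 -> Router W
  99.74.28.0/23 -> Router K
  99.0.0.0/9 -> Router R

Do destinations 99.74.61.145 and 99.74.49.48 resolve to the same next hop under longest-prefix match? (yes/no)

yes

99.74.61.145: longest match 99.74.0.0/17 -> Router C
99.74.49.48: longest match 99.74.0.0/17 -> Router C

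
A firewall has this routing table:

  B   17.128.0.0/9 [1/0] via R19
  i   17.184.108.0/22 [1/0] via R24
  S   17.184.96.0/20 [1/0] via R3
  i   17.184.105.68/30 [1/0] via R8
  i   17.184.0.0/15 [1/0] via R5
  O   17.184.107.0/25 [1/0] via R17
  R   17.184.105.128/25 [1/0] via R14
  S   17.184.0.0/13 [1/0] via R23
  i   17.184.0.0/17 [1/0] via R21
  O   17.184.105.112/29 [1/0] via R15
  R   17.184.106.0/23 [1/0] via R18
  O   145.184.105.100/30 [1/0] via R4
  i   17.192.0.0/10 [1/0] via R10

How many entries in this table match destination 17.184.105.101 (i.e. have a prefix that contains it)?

5

Prefixes containing 17.184.105.101:
  17.128.0.0/9 (17.128.0.0 - 17.255.255.255)
  17.184.0.0/13 (17.184.0.0 - 17.191.255.255)
  17.184.0.0/15 (17.184.0.0 - 17.185.255.255)
  17.184.0.0/17 (17.184.0.0 - 17.184.127.255)
  17.184.96.0/20 (17.184.96.0 - 17.184.111.255)
Total matching entries: 5.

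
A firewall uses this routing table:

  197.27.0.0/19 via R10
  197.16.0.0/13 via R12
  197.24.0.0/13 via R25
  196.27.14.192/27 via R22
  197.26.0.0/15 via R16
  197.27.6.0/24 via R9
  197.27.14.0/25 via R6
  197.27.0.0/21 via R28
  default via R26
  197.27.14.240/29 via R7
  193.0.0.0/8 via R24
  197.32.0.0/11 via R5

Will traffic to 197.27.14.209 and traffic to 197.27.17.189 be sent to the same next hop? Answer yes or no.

yes

197.27.14.209: longest match 197.27.0.0/19 -> R10
197.27.17.189: longest match 197.27.0.0/19 -> R10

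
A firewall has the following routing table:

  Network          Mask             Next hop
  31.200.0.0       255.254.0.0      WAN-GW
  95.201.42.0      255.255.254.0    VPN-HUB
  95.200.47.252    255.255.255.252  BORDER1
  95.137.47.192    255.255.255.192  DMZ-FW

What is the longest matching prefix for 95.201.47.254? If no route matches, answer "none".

none

95.201.47.254 is outside every listed prefix and there is no default route.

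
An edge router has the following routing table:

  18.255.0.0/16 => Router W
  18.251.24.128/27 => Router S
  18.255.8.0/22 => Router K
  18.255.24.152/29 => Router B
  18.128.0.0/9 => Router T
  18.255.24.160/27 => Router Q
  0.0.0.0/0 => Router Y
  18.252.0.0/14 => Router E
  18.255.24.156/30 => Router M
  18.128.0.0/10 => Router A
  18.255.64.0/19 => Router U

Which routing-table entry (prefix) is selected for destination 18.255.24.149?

18.255.0.0/16

Entries matching 18.255.24.149:
  0.0.0.0/0 (default, matches everything)
  18.128.0.0/9 (18.128.0.0 - 18.255.255.255)
  18.252.0.0/14 (18.252.0.0 - 18.255.255.255)
  18.255.0.0/16 (18.255.0.0 - 18.255.255.255)
Most specific is 18.255.0.0/16.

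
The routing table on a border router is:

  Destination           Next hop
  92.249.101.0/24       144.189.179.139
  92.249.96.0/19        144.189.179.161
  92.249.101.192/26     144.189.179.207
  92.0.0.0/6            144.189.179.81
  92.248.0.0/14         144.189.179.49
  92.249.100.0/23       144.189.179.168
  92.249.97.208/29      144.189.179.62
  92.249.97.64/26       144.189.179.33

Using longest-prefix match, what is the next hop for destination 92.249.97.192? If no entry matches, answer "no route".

Routes whose prefix contains 92.249.97.192:
  92.0.0.0/6 (92.0.0.0 - 95.255.255.255) -> 144.189.179.81
  92.248.0.0/14 (92.248.0.0 - 92.251.255.255) -> 144.189.179.49
  92.249.96.0/19 (92.249.96.0 - 92.249.127.255) -> 144.189.179.161
More-specific entries that do NOT match:
  92.249.97.208/29 (92.249.97.208 - 92.249.97.215) does not contain 92.249.97.192
  92.249.101.192/26 (92.249.101.192 - 92.249.101.255) does not contain 92.249.97.192
  92.249.97.64/26 (92.249.97.64 - 92.249.97.127) does not contain 92.249.97.192
  92.249.101.0/24 (92.249.101.0 - 92.249.101.255) does not contain 92.249.97.192
  92.249.100.0/23 (92.249.100.0 - 92.249.101.255) does not contain 92.249.97.192
Longest matching prefix is /19 -> next hop 144.189.179.161.

144.189.179.161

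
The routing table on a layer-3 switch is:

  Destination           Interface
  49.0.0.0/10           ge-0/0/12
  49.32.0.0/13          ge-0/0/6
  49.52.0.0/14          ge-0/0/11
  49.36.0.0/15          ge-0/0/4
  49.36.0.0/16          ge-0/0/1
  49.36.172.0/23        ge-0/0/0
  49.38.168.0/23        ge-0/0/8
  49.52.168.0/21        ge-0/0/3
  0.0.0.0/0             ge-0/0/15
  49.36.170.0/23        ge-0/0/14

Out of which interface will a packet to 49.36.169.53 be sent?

Routes whose prefix contains 49.36.169.53:
  0.0.0.0/0 (default, matches everything) -> ge-0/0/15
  49.0.0.0/10 (49.0.0.0 - 49.63.255.255) -> ge-0/0/12
  49.32.0.0/13 (49.32.0.0 - 49.39.255.255) -> ge-0/0/6
  49.36.0.0/15 (49.36.0.0 - 49.37.255.255) -> ge-0/0/4
  49.36.0.0/16 (49.36.0.0 - 49.36.255.255) -> ge-0/0/1
More-specific entries that do NOT match:
  49.36.172.0/23 (49.36.172.0 - 49.36.173.255) does not contain 49.36.169.53
  49.38.168.0/23 (49.38.168.0 - 49.38.169.255) does not contain 49.36.169.53
  49.36.170.0/23 (49.36.170.0 - 49.36.171.255) does not contain 49.36.169.53
  49.52.168.0/21 (49.52.168.0 - 49.52.175.255) does not contain 49.36.169.53
Longest matching prefix is /16 -> interface ge-0/0/1.

ge-0/0/1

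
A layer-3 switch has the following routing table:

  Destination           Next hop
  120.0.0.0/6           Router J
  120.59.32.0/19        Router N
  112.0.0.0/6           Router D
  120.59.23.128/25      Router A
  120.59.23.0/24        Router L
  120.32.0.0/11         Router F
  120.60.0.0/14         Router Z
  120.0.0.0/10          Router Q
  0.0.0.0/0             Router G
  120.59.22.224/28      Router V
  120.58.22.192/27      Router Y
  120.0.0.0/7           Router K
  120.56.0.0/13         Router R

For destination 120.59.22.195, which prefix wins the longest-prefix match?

120.56.0.0/13

Entries matching 120.59.22.195:
  0.0.0.0/0 (default, matches everything)
  120.0.0.0/6 (120.0.0.0 - 123.255.255.255)
  120.0.0.0/7 (120.0.0.0 - 121.255.255.255)
  120.0.0.0/10 (120.0.0.0 - 120.63.255.255)
  120.32.0.0/11 (120.32.0.0 - 120.63.255.255)
  120.56.0.0/13 (120.56.0.0 - 120.63.255.255)
Most specific is 120.56.0.0/13.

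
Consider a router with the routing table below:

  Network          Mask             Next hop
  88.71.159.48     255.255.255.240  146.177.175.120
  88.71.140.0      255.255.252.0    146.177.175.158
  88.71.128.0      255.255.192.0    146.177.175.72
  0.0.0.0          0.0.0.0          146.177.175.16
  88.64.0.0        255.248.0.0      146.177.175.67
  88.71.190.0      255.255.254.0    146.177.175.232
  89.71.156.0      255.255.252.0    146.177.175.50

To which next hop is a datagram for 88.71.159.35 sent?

Routes whose prefix contains 88.71.159.35:
  0.0.0.0/0 (default, matches everything) -> 146.177.175.16
  88.64.0.0/13 (88.64.0.0 - 88.71.255.255) -> 146.177.175.67
  88.71.128.0/18 (88.71.128.0 - 88.71.191.255) -> 146.177.175.72
More-specific entries that do NOT match:
  88.71.159.48/28 (88.71.159.48 - 88.71.159.63) does not contain 88.71.159.35
  88.71.190.0/23 (88.71.190.0 - 88.71.191.255) does not contain 88.71.159.35
  88.71.140.0/22 (88.71.140.0 - 88.71.143.255) does not contain 88.71.159.35
  89.71.156.0/22 (89.71.156.0 - 89.71.159.255) does not contain 88.71.159.35
Longest matching prefix is /18 -> next hop 146.177.175.72.

146.177.175.72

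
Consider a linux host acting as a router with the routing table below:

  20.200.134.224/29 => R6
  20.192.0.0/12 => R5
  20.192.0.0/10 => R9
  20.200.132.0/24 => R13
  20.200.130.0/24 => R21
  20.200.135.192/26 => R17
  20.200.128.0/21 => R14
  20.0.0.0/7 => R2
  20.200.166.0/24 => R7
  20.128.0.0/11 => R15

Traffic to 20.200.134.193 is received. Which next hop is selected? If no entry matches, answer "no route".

R14

Routes whose prefix contains 20.200.134.193:
  20.0.0.0/7 (20.0.0.0 - 21.255.255.255) -> R2
  20.192.0.0/10 (20.192.0.0 - 20.255.255.255) -> R9
  20.192.0.0/12 (20.192.0.0 - 20.207.255.255) -> R5
  20.200.128.0/21 (20.200.128.0 - 20.200.135.255) -> R14
More-specific entries that do NOT match:
  20.200.134.224/29 (20.200.134.224 - 20.200.134.231) does not contain 20.200.134.193
  20.200.135.192/26 (20.200.135.192 - 20.200.135.255) does not contain 20.200.134.193
  20.200.132.0/24 (20.200.132.0 - 20.200.132.255) does not contain 20.200.134.193
  20.200.130.0/24 (20.200.130.0 - 20.200.130.255) does not contain 20.200.134.193
  20.200.166.0/24 (20.200.166.0 - 20.200.166.255) does not contain 20.200.134.193
Longest matching prefix is /21 -> next hop R14.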